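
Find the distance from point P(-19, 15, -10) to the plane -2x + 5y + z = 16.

distance = |a·x₀ + b·y₀ + c·z₀ - d| / √(a² + b² + c²)
  = |(-2)·(-19) + 5·15 + 1·(-10) - 16| / √((-2)² + 5² + 1²)
  = |38 + 75 - 10 - 16| / √(4 + 25 + 1)
  = |87| / √30
  = 87 / 5.477
  ≈ 15.88

15.88


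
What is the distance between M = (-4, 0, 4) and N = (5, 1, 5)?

d = √[(x₂-x₁)² + (y₂-y₁)² + (z₂-z₁)²]
  = √[9² + 1² + 1²]
  = √[81 + 1 + 1]
  = √83
  ≈ 9.11

9.11


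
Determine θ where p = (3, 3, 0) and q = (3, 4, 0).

p·q = 3·3 + 3·4 + 0·0 = 9 + 12 + 0 = 21
|p| = √(3² + 3² + 0²) = √18 ≈ 4.243
|q| = √(3² + 4² + 0²) = √25 ≈ 5
cos θ = (p·q)/(|p||q|) = 21/(4.243·5) ≈ 0.9899
θ = arccos(0.9899) ≈ 8.13°

8.13°


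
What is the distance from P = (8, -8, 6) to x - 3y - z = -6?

distance = |a·x₀ + b·y₀ + c·z₀ - d| / √(a² + b² + c²)
  = |1·8 + (-3)·(-8) + (-1)·6 - (-6)| / √(1² + (-3)² + (-1)²)
  = |8 + 24 - 6 + 6| / √(1 + 9 + 1)
  = |32| / √11
  = 32 / 3.317
  ≈ 9.648

9.648


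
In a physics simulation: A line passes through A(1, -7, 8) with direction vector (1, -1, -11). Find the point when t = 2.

P(t) = A + t·d
  = (1 + 1·2, -7 + (-1)·2, 8 + (-11)·2)
  = (1 + 2, -7 - 2, 8 - 22)
  = (3, -9, -14)

(3, -9, -14)


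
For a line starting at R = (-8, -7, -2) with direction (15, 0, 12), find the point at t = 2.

P(t) = R + t·d
  = (-8 + 15·2, -7 + 0·2, -2 + 12·2)
  = (-8 + 30, -7 + 0, -2 + 24)
  = (22, -7, 22)

(22, -7, 22)


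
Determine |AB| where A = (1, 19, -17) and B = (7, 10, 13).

d = √[(x₂-x₁)² + (y₂-y₁)² + (z₂-z₁)²]
  = √[6² + (-9)² + 30²]
  = √[36 + 81 + 900]
  = √1017
  ≈ 31.89

31.89


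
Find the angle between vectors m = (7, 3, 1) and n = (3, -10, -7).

m·n = 7·3 + 3·(-10) + 1·(-7) = 21 - 30 - 7 = -16
|m| = √(7² + 3² + 1²) = √59 ≈ 7.681
|n| = √(3² + (-10)² + (-7)²) = √158 ≈ 12.57
cos θ = (m·n)/(|m||n|) = -16/(7.681·12.57) ≈ -0.1657
θ = arccos(-0.1657) ≈ 99.54°

99.54°


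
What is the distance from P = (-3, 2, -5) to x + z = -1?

distance = |a·x₀ + b·y₀ + c·z₀ - d| / √(a² + b² + c²)
  = |1·(-3) + 0·2 + 1·(-5) - (-1)| / √(1² + 0² + 1²)
  = |-3 + 0 - 5 + 1| / √(1 + 0 + 1)
  = |-7| / √2
  = 7 / 1.414
  ≈ 4.95

4.95


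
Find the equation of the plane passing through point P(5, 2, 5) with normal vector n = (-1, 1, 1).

The plane through P with normal n = (a, b, c) satisfies n·(r - P) = 0,
i.e. ax + by + cz = a·x₀ + b·y₀ + c·z₀.
d = (-1)·5 + 1·2 + 1·5
  = -5 + 2 + 5
  = 2
Equation: -x + y + z = 2

-x + y + z = 2


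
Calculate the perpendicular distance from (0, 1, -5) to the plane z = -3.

distance = |a·x₀ + b·y₀ + c·z₀ - d| / √(a² + b² + c²)
  = |0·0 + 0·1 + 1·(-5) - (-3)| / √(0² + 0² + 1²)
  = |0 + 0 - 5 + 3| / √(0 + 0 + 1)
  = |-2| / √1
  = 2 / 1
  ≈ 2

2


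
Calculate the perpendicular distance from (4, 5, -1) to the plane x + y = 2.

distance = |a·x₀ + b·y₀ + c·z₀ - d| / √(a² + b² + c²)
  = |1·4 + 1·5 + 0·(-1) - 2| / √(1² + 1² + 0²)
  = |4 + 5 + 0 - 2| / √(1 + 1 + 0)
  = |7| / √2
  = 7 / 1.414
  ≈ 4.95

4.95


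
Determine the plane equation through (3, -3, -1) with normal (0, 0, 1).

The plane through P with normal n = (a, b, c) satisfies n·(r - P) = 0,
i.e. ax + by + cz = a·x₀ + b·y₀ + c·z₀.
d = 0·3 + 0·(-3) + 1·(-1)
  = 0 + 0 - 1
  = -1
Equation: z = -1

z = -1


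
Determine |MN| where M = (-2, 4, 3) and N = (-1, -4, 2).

d = √[(x₂-x₁)² + (y₂-y₁)² + (z₂-z₁)²]
  = √[1² + (-8)² + (-1)²]
  = √[1 + 64 + 1]
  = √66
  ≈ 8.124

8.124


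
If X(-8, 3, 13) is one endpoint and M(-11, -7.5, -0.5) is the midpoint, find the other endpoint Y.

Y = 2M - X
  = (2·(-11) - (-8), 2·(-7.5) - 3, 2·(-0.5) - 13)
  = (-22 + 8, -15 - 3, -1 - 13)
  = (-14, -18, -14)

(-14, -18, -14)


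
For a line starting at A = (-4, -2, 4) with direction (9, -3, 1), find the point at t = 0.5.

P(t) = A + t·d
  = (-4 + 9·0.5, -2 + (-3)·0.5, 4 + 1·0.5)
  = (-4 + 4.5, -2 - 1.5, 4 + 0.5)
  = (0.5, -3.5, 4.5)

(0.5, -3.5, 4.5)


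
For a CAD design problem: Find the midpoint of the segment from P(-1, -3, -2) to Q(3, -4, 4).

M = ((x₁+x₂)/2, (y₁+y₂)/2, (z₁+z₂)/2)
  = ((-1 + 3)/2, (-3 - 4)/2, (-2 + 4)/2)
  = (2/2, -7/2, 2/2)
  = (1, -3.5, 1)

(1, -3.5, 1)


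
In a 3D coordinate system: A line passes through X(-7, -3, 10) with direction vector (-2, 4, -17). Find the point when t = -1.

P(t) = X + t·d
  = (-7 + (-2)·(-1), -3 + 4·(-1), 10 + (-17)·(-1))
  = (-7 + 2, -3 - 4, 10 + 17)
  = (-5, -7, 27)

(-5, -7, 27)


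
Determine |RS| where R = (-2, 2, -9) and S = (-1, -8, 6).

d = √[(x₂-x₁)² + (y₂-y₁)² + (z₂-z₁)²]
  = √[1² + (-10)² + 15²]
  = √[1 + 100 + 225]
  = √326
  ≈ 18.06

18.06


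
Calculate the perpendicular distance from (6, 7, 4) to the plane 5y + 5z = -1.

distance = |a·x₀ + b·y₀ + c·z₀ - d| / √(a² + b² + c²)
  = |0·6 + 5·7 + 5·4 - (-1)| / √(0² + 5² + 5²)
  = |0 + 35 + 20 + 1| / √(0 + 25 + 25)
  = |56| / √50
  = 56 / 7.071
  ≈ 7.92

7.92


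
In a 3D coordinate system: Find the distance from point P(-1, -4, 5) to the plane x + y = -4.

distance = |a·x₀ + b·y₀ + c·z₀ - d| / √(a² + b² + c²)
  = |1·(-1) + 1·(-4) + 0·5 - (-4)| / √(1² + 1² + 0²)
  = |-1 - 4 + 0 + 4| / √(1 + 1 + 0)
  = |-1| / √2
  = 1 / 1.414
  ≈ 0.7071

0.7071


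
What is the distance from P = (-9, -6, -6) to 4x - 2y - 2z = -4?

distance = |a·x₀ + b·y₀ + c·z₀ - d| / √(a² + b² + c²)
  = |4·(-9) + (-2)·(-6) + (-2)·(-6) - (-4)| / √(4² + (-2)² + (-2)²)
  = |-36 + 12 + 12 + 4| / √(16 + 4 + 4)
  = |-8| / √24
  = 8 / 4.899
  ≈ 1.633

1.633


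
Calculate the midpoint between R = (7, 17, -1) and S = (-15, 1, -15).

M = ((x₁+x₂)/2, (y₁+y₂)/2, (z₁+z₂)/2)
  = ((7 - 15)/2, (17 + 1)/2, (-1 - 15)/2)
  = (-8/2, 18/2, -16/2)
  = (-4, 9, -8)

(-4, 9, -8)


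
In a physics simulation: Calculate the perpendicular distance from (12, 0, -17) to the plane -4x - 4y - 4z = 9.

distance = |a·x₀ + b·y₀ + c·z₀ - d| / √(a² + b² + c²)
  = |(-4)·12 + (-4)·0 + (-4)·(-17) - 9| / √((-4)² + (-4)² + (-4)²)
  = |-48 + 0 + 68 - 9| / √(16 + 16 + 16)
  = |11| / √48
  = 11 / 6.928
  ≈ 1.588

1.588


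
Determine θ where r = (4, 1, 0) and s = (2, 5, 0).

r·s = 4·2 + 1·5 + 0·0 = 8 + 5 + 0 = 13
|r| = √(4² + 1² + 0²) = √17 ≈ 4.123
|s| = √(2² + 5² + 0²) = √29 ≈ 5.385
cos θ = (r·s)/(|r||s|) = 13/(4.123·5.385) ≈ 0.5855
θ = arccos(0.5855) ≈ 54.16°

54.16°


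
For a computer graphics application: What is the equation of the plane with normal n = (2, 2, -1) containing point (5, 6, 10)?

The plane through P with normal n = (a, b, c) satisfies n·(r - P) = 0,
i.e. ax + by + cz = a·x₀ + b·y₀ + c·z₀.
d = 2·5 + 2·6 + (-1)·10
  = 10 + 12 - 10
  = 12
Equation: 2x + 2y - z = 12

2x + 2y - z = 12


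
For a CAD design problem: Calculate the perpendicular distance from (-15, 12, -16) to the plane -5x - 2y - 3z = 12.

distance = |a·x₀ + b·y₀ + c·z₀ - d| / √(a² + b² + c²)
  = |(-5)·(-15) + (-2)·12 + (-3)·(-16) - 12| / √((-5)² + (-2)² + (-3)²)
  = |75 - 24 + 48 - 12| / √(25 + 4 + 9)
  = |87| / √38
  = 87 / 6.164
  ≈ 14.11

14.11


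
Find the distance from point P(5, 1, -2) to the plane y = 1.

distance = |a·x₀ + b·y₀ + c·z₀ - d| / √(a² + b² + c²)
  = |0·5 + 1·1 + 0·(-2) - 1| / √(0² + 1² + 0²)
  = |0 + 1 + 0 - 1| / √(0 + 1 + 0)
  = |0| / √1
  = 0 / 1
  ≈ 0

0


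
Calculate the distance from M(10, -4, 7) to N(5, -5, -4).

d = √[(x₂-x₁)² + (y₂-y₁)² + (z₂-z₁)²]
  = √[(-5)² + (-1)² + (-11)²]
  = √[25 + 1 + 121]
  = √147
  ≈ 12.12

12.12


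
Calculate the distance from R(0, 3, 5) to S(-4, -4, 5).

d = √[(x₂-x₁)² + (y₂-y₁)² + (z₂-z₁)²]
  = √[(-4)² + (-7)² + 0²]
  = √[16 + 49 + 0]
  = √65
  ≈ 8.062

8.062


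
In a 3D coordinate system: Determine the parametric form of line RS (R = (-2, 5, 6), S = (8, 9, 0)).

Direction vector d = S - R = (8 + 2, 9 - 5, 0 - 6) = (10, 4, -6)
Parametric form r = R + t·d:
x = -2 + 10t, y = 5 + 4t, z = 6 - 6t

x = -2 + 10t, y = 5 + 4t, z = 6 - 6t


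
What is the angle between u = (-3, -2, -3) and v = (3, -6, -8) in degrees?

u·v = (-3)·3 + (-2)·(-6) + (-3)·(-8) = -9 + 12 + 24 = 27
|u| = √((-3)² + (-2)² + (-3)²) = √22 ≈ 4.69
|v| = √(3² + (-6)² + (-8)²) = √109 ≈ 10.44
cos θ = (u·v)/(|u||v|) = 27/(4.69·10.44) ≈ 0.5514
θ = arccos(0.5514) ≈ 56.54°

56.54°


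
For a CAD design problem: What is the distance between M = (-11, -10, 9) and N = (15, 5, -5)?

d = √[(x₂-x₁)² + (y₂-y₁)² + (z₂-z₁)²]
  = √[26² + 15² + (-14)²]
  = √[676 + 225 + 196]
  = √1097
  ≈ 33.12

33.12


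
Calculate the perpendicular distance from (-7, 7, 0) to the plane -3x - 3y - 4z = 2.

distance = |a·x₀ + b·y₀ + c·z₀ - d| / √(a² + b² + c²)
  = |(-3)·(-7) + (-3)·7 + (-4)·0 - 2| / √((-3)² + (-3)² + (-4)²)
  = |21 - 21 + 0 - 2| / √(9 + 9 + 16)
  = |-2| / √34
  = 2 / 5.831
  ≈ 0.343

0.343


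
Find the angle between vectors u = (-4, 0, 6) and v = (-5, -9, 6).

u·v = (-4)·(-5) + 0·(-9) + 6·6 = 20 + 0 + 36 = 56
|u| = √((-4)² + 0² + 6²) = √52 ≈ 7.211
|v| = √((-5)² + (-9)² + 6²) = √142 ≈ 11.92
cos θ = (u·v)/(|u||v|) = 56/(7.211·11.92) ≈ 0.6517
θ = arccos(0.6517) ≈ 49.33°

49.33°


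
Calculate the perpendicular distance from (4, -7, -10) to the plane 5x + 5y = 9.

distance = |a·x₀ + b·y₀ + c·z₀ - d| / √(a² + b² + c²)
  = |5·4 + 5·(-7) + 0·(-10) - 9| / √(5² + 5² + 0²)
  = |20 - 35 + 0 - 9| / √(25 + 25 + 0)
  = |-24| / √50
  = 24 / 7.071
  ≈ 3.394

3.394


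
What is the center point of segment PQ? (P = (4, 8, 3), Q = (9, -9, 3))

M = ((x₁+x₂)/2, (y₁+y₂)/2, (z₁+z₂)/2)
  = ((4 + 9)/2, (8 - 9)/2, (3 + 3)/2)
  = (13/2, -1/2, 6/2)
  = (6.5, -0.5, 3)

(6.5, -0.5, 3)


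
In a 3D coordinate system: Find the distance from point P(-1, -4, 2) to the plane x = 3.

distance = |a·x₀ + b·y₀ + c·z₀ - d| / √(a² + b² + c²)
  = |1·(-1) + 0·(-4) + 0·2 - 3| / √(1² + 0² + 0²)
  = |-1 + 0 + 0 - 3| / √(1 + 0 + 0)
  = |-4| / √1
  = 4 / 1
  ≈ 4

4


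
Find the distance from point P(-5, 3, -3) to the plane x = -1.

distance = |a·x₀ + b·y₀ + c·z₀ - d| / √(a² + b² + c²)
  = |1·(-5) + 0·3 + 0·(-3) - (-1)| / √(1² + 0² + 0²)
  = |-5 + 0 + 0 + 1| / √(1 + 0 + 0)
  = |-4| / √1
  = 4 / 1
  ≈ 4

4


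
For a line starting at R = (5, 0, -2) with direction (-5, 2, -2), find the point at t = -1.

P(t) = R + t·d
  = (5 + (-5)·(-1), 0 + 2·(-1), -2 + (-2)·(-1))
  = (5 + 5, 0 - 2, -2 + 2)
  = (10, -2, 0)

(10, -2, 0)


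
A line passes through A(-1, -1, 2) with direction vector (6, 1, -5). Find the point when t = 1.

P(t) = A + t·d
  = (-1 + 6·1, -1 + 1·1, 2 + (-5)·1)
  = (-1 + 6, -1 + 1, 2 - 5)
  = (5, 0, -3)

(5, 0, -3)


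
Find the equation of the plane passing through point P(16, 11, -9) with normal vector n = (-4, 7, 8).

The plane through P with normal n = (a, b, c) satisfies n·(r - P) = 0,
i.e. ax + by + cz = a·x₀ + b·y₀ + c·z₀.
d = (-4)·16 + 7·11 + 8·(-9)
  = -64 + 77 - 72
  = -59
Equation: -4x + 7y + 8z = -59

-4x + 7y + 8z = -59


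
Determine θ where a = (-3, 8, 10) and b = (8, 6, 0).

a·b = (-3)·8 + 8·6 + 10·0 = -24 + 48 + 0 = 24
|a| = √((-3)² + 8² + 10²) = √173 ≈ 13.15
|b| = √(8² + 6² + 0²) = √100 ≈ 10
cos θ = (a·b)/(|a||b|) = 24/(13.15·10) ≈ 0.1825
θ = arccos(0.1825) ≈ 79.49°

79.49°


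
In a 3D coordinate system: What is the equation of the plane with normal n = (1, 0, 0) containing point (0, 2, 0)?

The plane through P with normal n = (a, b, c) satisfies n·(r - P) = 0,
i.e. ax + by + cz = a·x₀ + b·y₀ + c·z₀.
d = 1·0 + 0·2 + 0·0
  = 0 + 0 + 0
  = 0
Equation: x = 0

x = 0


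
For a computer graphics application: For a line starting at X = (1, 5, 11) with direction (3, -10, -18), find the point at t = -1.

P(t) = X + t·d
  = (1 + 3·(-1), 5 + (-10)·(-1), 11 + (-18)·(-1))
  = (1 - 3, 5 + 10, 11 + 18)
  = (-2, 15, 29)

(-2, 15, 29)


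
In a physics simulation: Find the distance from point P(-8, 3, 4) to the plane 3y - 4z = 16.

distance = |a·x₀ + b·y₀ + c·z₀ - d| / √(a² + b² + c²)
  = |0·(-8) + 3·3 + (-4)·4 - 16| / √(0² + 3² + (-4)²)
  = |0 + 9 - 16 - 16| / √(0 + 9 + 16)
  = |-23| / √25
  = 23 / 5
  ≈ 4.6

4.6


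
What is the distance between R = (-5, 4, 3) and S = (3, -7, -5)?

d = √[(x₂-x₁)² + (y₂-y₁)² + (z₂-z₁)²]
  = √[8² + (-11)² + (-8)²]
  = √[64 + 121 + 64]
  = √249
  ≈ 15.78

15.78


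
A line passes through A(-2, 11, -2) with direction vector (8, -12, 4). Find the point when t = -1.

P(t) = A + t·d
  = (-2 + 8·(-1), 11 + (-12)·(-1), -2 + 4·(-1))
  = (-2 - 8, 11 + 12, -2 - 4)
  = (-10, 23, -6)

(-10, 23, -6)


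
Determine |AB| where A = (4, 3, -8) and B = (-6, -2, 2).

d = √[(x₂-x₁)² + (y₂-y₁)² + (z₂-z₁)²]
  = √[(-10)² + (-5)² + 10²]
  = √[100 + 25 + 100]
  = √225
  ≈ 15

15


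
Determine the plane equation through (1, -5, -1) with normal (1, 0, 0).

The plane through P with normal n = (a, b, c) satisfies n·(r - P) = 0,
i.e. ax + by + cz = a·x₀ + b·y₀ + c·z₀.
d = 1·1 + 0·(-5) + 0·(-1)
  = 1 + 0 + 0
  = 1
Equation: x = 1

x = 1


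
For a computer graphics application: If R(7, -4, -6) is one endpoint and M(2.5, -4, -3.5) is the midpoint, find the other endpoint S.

S = 2M - R
  = (2·2.5 - 7, 2·(-4) - (-4), 2·(-3.5) - (-6))
  = (5 - 7, -8 + 4, -7 + 6)
  = (-2, -4, -1)

(-2, -4, -1)


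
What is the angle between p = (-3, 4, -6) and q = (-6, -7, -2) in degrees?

p·q = (-3)·(-6) + 4·(-7) + (-6)·(-2) = 18 - 28 + 12 = 2
|p| = √((-3)² + 4² + (-6)²) = √61 ≈ 7.81
|q| = √((-6)² + (-7)² + (-2)²) = √89 ≈ 9.434
cos θ = (p·q)/(|p||q|) = 2/(7.81·9.434) ≈ 0.02714
θ = arccos(0.02714) ≈ 88.44°

88.44°


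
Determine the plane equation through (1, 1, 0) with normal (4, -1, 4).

The plane through P with normal n = (a, b, c) satisfies n·(r - P) = 0,
i.e. ax + by + cz = a·x₀ + b·y₀ + c·z₀.
d = 4·1 + (-1)·1 + 4·0
  = 4 - 1 + 0
  = 3
Equation: 4x - y + 4z = 3

4x - y + 4z = 3


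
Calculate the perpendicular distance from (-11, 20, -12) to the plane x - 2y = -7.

distance = |a·x₀ + b·y₀ + c·z₀ - d| / √(a² + b² + c²)
  = |1·(-11) + (-2)·20 + 0·(-12) - (-7)| / √(1² + (-2)² + 0²)
  = |-11 - 40 + 0 + 7| / √(1 + 4 + 0)
  = |-44| / √5
  = 44 / 2.236
  ≈ 19.68

19.68


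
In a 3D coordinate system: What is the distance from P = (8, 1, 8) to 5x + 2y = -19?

distance = |a·x₀ + b·y₀ + c·z₀ - d| / √(a² + b² + c²)
  = |5·8 + 2·1 + 0·8 - (-19)| / √(5² + 2² + 0²)
  = |40 + 2 + 0 + 19| / √(25 + 4 + 0)
  = |61| / √29
  = 61 / 5.385
  ≈ 11.33

11.33


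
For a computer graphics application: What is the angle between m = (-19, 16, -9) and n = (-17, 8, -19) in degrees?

m·n = (-19)·(-17) + 16·8 + (-9)·(-19) = 323 + 128 + 171 = 622
|m| = √((-19)² + 16² + (-9)²) = √698 ≈ 26.42
|n| = √((-17)² + 8² + (-19)²) = √714 ≈ 26.72
cos θ = (m·n)/(|m||n|) = 622/(26.42·26.72) ≈ 0.8811
θ = arccos(0.8811) ≈ 28.23°

28.23°


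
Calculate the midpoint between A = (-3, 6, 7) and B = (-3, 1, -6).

M = ((x₁+x₂)/2, (y₁+y₂)/2, (z₁+z₂)/2)
  = ((-3 - 3)/2, (6 + 1)/2, (7 - 6)/2)
  = (-6/2, 7/2, 1/2)
  = (-3, 3.5, 0.5)

(-3, 3.5, 0.5)


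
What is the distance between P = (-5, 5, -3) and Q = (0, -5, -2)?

d = √[(x₂-x₁)² + (y₂-y₁)² + (z₂-z₁)²]
  = √[5² + (-10)² + 1²]
  = √[25 + 100 + 1]
  = √126
  ≈ 11.22

11.22


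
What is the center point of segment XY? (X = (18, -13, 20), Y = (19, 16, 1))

M = ((x₁+x₂)/2, (y₁+y₂)/2, (z₁+z₂)/2)
  = ((18 + 19)/2, (-13 + 16)/2, (20 + 1)/2)
  = (37/2, 3/2, 21/2)
  = (18.5, 1.5, 10.5)

(18.5, 1.5, 10.5)


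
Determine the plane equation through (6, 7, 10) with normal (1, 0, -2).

The plane through P with normal n = (a, b, c) satisfies n·(r - P) = 0,
i.e. ax + by + cz = a·x₀ + b·y₀ + c·z₀.
d = 1·6 + 0·7 + (-2)·10
  = 6 + 0 - 20
  = -14
Equation: x - 2z = -14

x - 2z = -14


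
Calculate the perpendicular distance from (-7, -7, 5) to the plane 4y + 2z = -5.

distance = |a·x₀ + b·y₀ + c·z₀ - d| / √(a² + b² + c²)
  = |0·(-7) + 4·(-7) + 2·5 - (-5)| / √(0² + 4² + 2²)
  = |0 - 28 + 10 + 5| / √(0 + 16 + 4)
  = |-13| / √20
  = 13 / 4.472
  ≈ 2.907

2.907


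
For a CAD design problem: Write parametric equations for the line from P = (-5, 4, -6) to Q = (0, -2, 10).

Direction vector d = Q - P = (0 + 5, -2 - 4, 10 + 6) = (5, -6, 16)
Parametric form r = P + t·d:
x = -5 + 5t, y = 4 - 6t, z = -6 + 16t

x = -5 + 5t, y = 4 - 6t, z = -6 + 16t


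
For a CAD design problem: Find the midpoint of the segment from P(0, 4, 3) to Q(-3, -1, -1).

M = ((x₁+x₂)/2, (y₁+y₂)/2, (z₁+z₂)/2)
  = ((0 - 3)/2, (4 - 1)/2, (3 - 1)/2)
  = (-3/2, 3/2, 2/2)
  = (-1.5, 1.5, 1)

(-1.5, 1.5, 1)


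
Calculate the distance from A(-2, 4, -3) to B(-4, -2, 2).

d = √[(x₂-x₁)² + (y₂-y₁)² + (z₂-z₁)²]
  = √[(-2)² + (-6)² + 5²]
  = √[4 + 36 + 25]
  = √65
  ≈ 8.062

8.062


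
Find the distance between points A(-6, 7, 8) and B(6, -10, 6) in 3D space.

d = √[(x₂-x₁)² + (y₂-y₁)² + (z₂-z₁)²]
  = √[12² + (-17)² + (-2)²]
  = √[144 + 289 + 4]
  = √437
  ≈ 20.9

20.9


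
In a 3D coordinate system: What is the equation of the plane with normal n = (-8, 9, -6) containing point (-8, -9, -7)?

The plane through P with normal n = (a, b, c) satisfies n·(r - P) = 0,
i.e. ax + by + cz = a·x₀ + b·y₀ + c·z₀.
d = (-8)·(-8) + 9·(-9) + (-6)·(-7)
  = 64 - 81 + 42
  = 25
Equation: -8x + 9y - 6z = 25

-8x + 9y - 6z = 25


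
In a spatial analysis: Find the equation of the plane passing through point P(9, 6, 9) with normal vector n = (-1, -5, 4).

The plane through P with normal n = (a, b, c) satisfies n·(r - P) = 0,
i.e. ax + by + cz = a·x₀ + b·y₀ + c·z₀.
d = (-1)·9 + (-5)·6 + 4·9
  = -9 - 30 + 36
  = -3
Equation: -x - 5y + 4z = -3

-x - 5y + 4z = -3


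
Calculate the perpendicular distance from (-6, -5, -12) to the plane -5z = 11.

distance = |a·x₀ + b·y₀ + c·z₀ - d| / √(a² + b² + c²)
  = |0·(-6) + 0·(-5) + (-5)·(-12) - 11| / √(0² + 0² + (-5)²)
  = |0 + 0 + 60 - 11| / √(0 + 0 + 25)
  = |49| / √25
  = 49 / 5
  ≈ 9.8

9.8


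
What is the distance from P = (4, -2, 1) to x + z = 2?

distance = |a·x₀ + b·y₀ + c·z₀ - d| / √(a² + b² + c²)
  = |1·4 + 0·(-2) + 1·1 - 2| / √(1² + 0² + 1²)
  = |4 + 0 + 1 - 2| / √(1 + 0 + 1)
  = |3| / √2
  = 3 / 1.414
  ≈ 2.121

2.121


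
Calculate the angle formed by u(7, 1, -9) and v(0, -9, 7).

u·v = 7·0 + 1·(-9) + (-9)·7 = 0 - 9 - 63 = -72
|u| = √(7² + 1² + (-9)²) = √131 ≈ 11.45
|v| = √(0² + (-9)² + 7²) = √130 ≈ 11.4
cos θ = (u·v)/(|u||v|) = -72/(11.45·11.4) ≈ -0.5517
θ = arccos(-0.5517) ≈ 123.5°

123.5°


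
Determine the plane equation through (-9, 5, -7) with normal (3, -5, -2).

The plane through P with normal n = (a, b, c) satisfies n·(r - P) = 0,
i.e. ax + by + cz = a·x₀ + b·y₀ + c·z₀.
d = 3·(-9) + (-5)·5 + (-2)·(-7)
  = -27 - 25 + 14
  = -38
Equation: 3x - 5y - 2z = -38

3x - 5y - 2z = -38


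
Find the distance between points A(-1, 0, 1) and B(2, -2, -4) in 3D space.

d = √[(x₂-x₁)² + (y₂-y₁)² + (z₂-z₁)²]
  = √[3² + (-2)² + (-5)²]
  = √[9 + 4 + 25]
  = √38
  ≈ 6.164

6.164


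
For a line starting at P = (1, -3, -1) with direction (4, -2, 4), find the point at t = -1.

P(t) = P + t·d
  = (1 + 4·(-1), -3 + (-2)·(-1), -1 + 4·(-1))
  = (1 - 4, -3 + 2, -1 - 4)
  = (-3, -1, -5)

(-3, -1, -5)


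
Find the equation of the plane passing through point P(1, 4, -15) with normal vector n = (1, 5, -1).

The plane through P with normal n = (a, b, c) satisfies n·(r - P) = 0,
i.e. ax + by + cz = a·x₀ + b·y₀ + c·z₀.
d = 1·1 + 5·4 + (-1)·(-15)
  = 1 + 20 + 15
  = 36
Equation: x + 5y - z = 36

x + 5y - z = 36


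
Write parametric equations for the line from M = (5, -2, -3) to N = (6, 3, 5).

Direction vector d = N - M = (6 - 5, 3 + 2, 5 + 3) = (1, 5, 8)
Parametric form r = M + t·d:
x = 5 + t, y = -2 + 5t, z = -3 + 8t

x = 5 + t, y = -2 + 5t, z = -3 + 8t


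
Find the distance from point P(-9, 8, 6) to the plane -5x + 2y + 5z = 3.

distance = |a·x₀ + b·y₀ + c·z₀ - d| / √(a² + b² + c²)
  = |(-5)·(-9) + 2·8 + 5·6 - 3| / √((-5)² + 2² + 5²)
  = |45 + 16 + 30 - 3| / √(25 + 4 + 25)
  = |88| / √54
  = 88 / 7.348
  ≈ 11.98

11.98


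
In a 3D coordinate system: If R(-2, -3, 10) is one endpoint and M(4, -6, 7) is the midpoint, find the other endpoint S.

S = 2M - R
  = (2·4 - (-2), 2·(-6) - (-3), 2·7 - 10)
  = (8 + 2, -12 + 3, 14 - 10)
  = (10, -9, 4)

(10, -9, 4)


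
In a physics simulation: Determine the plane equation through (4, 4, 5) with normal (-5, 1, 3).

The plane through P with normal n = (a, b, c) satisfies n·(r - P) = 0,
i.e. ax + by + cz = a·x₀ + b·y₀ + c·z₀.
d = (-5)·4 + 1·4 + 3·5
  = -20 + 4 + 15
  = -1
Equation: -5x + y + 3z = -1

-5x + y + 3z = -1


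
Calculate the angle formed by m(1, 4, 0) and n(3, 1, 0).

m·n = 1·3 + 4·1 + 0·0 = 3 + 4 + 0 = 7
|m| = √(1² + 4² + 0²) = √17 ≈ 4.123
|n| = √(3² + 1² + 0²) = √10 ≈ 3.162
cos θ = (m·n)/(|m||n|) = 7/(4.123·3.162) ≈ 0.5369
θ = arccos(0.5369) ≈ 57.53°

57.53°


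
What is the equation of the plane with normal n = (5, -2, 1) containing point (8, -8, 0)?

The plane through P with normal n = (a, b, c) satisfies n·(r - P) = 0,
i.e. ax + by + cz = a·x₀ + b·y₀ + c·z₀.
d = 5·8 + (-2)·(-8) + 1·0
  = 40 + 16 + 0
  = 56
Equation: 5x - 2y + z = 56

5x - 2y + z = 56


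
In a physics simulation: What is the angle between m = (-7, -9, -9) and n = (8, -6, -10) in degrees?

m·n = (-7)·8 + (-9)·(-6) + (-9)·(-10) = -56 + 54 + 90 = 88
|m| = √((-7)² + (-9)² + (-9)²) = √211 ≈ 14.53
|n| = √(8² + (-6)² + (-10)²) = √200 ≈ 14.14
cos θ = (m·n)/(|m||n|) = 88/(14.53·14.14) ≈ 0.4284
θ = arccos(0.4284) ≈ 64.64°

64.64°


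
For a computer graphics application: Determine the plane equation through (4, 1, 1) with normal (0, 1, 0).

The plane through P with normal n = (a, b, c) satisfies n·(r - P) = 0,
i.e. ax + by + cz = a·x₀ + b·y₀ + c·z₀.
d = 0·4 + 1·1 + 0·1
  = 0 + 1 + 0
  = 1
Equation: y = 1

y = 1


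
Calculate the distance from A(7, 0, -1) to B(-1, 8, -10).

d = √[(x₂-x₁)² + (y₂-y₁)² + (z₂-z₁)²]
  = √[(-8)² + 8² + (-9)²]
  = √[64 + 64 + 81]
  = √209
  ≈ 14.46

14.46


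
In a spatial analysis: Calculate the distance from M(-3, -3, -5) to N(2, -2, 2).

d = √[(x₂-x₁)² + (y₂-y₁)² + (z₂-z₁)²]
  = √[5² + 1² + 7²]
  = √[25 + 1 + 49]
  = √75
  ≈ 8.66

8.66


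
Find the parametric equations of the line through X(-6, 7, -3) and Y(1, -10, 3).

Direction vector d = Y - X = (1 + 6, -10 - 7, 3 + 3) = (7, -17, 6)
Parametric form r = X + t·d:
x = -6 + 7t, y = 7 - 17t, z = -3 + 6t

x = -6 + 7t, y = 7 - 17t, z = -3 + 6t


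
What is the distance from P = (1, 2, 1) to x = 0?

distance = |a·x₀ + b·y₀ + c·z₀ - d| / √(a² + b² + c²)
  = |1·1 + 0·2 + 0·1 - 0| / √(1² + 0² + 0²)
  = |1 + 0 + 0 + 0| / √(1 + 0 + 0)
  = |1| / √1
  = 1 / 1
  ≈ 1

1


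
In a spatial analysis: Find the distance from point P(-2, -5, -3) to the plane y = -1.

distance = |a·x₀ + b·y₀ + c·z₀ - d| / √(a² + b² + c²)
  = |0·(-2) + 1·(-5) + 0·(-3) - (-1)| / √(0² + 1² + 0²)
  = |0 - 5 + 0 + 1| / √(0 + 1 + 0)
  = |-4| / √1
  = 4 / 1
  ≈ 4

4


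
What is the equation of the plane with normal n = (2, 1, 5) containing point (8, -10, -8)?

The plane through P with normal n = (a, b, c) satisfies n·(r - P) = 0,
i.e. ax + by + cz = a·x₀ + b·y₀ + c·z₀.
d = 2·8 + 1·(-10) + 5·(-8)
  = 16 - 10 - 40
  = -34
Equation: 2x + y + 5z = -34

2x + y + 5z = -34


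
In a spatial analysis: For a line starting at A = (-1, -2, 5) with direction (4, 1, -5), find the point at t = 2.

P(t) = A + t·d
  = (-1 + 4·2, -2 + 1·2, 5 + (-5)·2)
  = (-1 + 8, -2 + 2, 5 - 10)
  = (7, 0, -5)

(7, 0, -5)


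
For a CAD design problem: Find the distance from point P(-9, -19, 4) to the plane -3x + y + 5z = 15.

distance = |a·x₀ + b·y₀ + c·z₀ - d| / √(a² + b² + c²)
  = |(-3)·(-9) + 1·(-19) + 5·4 - 15| / √((-3)² + 1² + 5²)
  = |27 - 19 + 20 - 15| / √(9 + 1 + 25)
  = |13| / √35
  = 13 / 5.916
  ≈ 2.197

2.197


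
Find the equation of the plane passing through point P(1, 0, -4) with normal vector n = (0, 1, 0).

The plane through P with normal n = (a, b, c) satisfies n·(r - P) = 0,
i.e. ax + by + cz = a·x₀ + b·y₀ + c·z₀.
d = 0·1 + 1·0 + 0·(-4)
  = 0 + 0 + 0
  = 0
Equation: y = 0

y = 0


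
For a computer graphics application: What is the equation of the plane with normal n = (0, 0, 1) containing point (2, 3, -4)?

The plane through P with normal n = (a, b, c) satisfies n·(r - P) = 0,
i.e. ax + by + cz = a·x₀ + b·y₀ + c·z₀.
d = 0·2 + 0·3 + 1·(-4)
  = 0 + 0 - 4
  = -4
Equation: z = -4

z = -4


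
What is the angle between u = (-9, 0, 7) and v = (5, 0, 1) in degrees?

u·v = (-9)·5 + 0·0 + 7·1 = -45 + 0 + 7 = -38
|u| = √((-9)² + 0² + 7²) = √130 ≈ 11.4
|v| = √(5² + 0² + 1²) = √26 ≈ 5.099
cos θ = (u·v)/(|u||v|) = -38/(11.4·5.099) ≈ -0.6536
θ = arccos(-0.6536) ≈ 130.8°

130.8°


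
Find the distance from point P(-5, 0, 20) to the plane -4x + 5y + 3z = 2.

distance = |a·x₀ + b·y₀ + c·z₀ - d| / √(a² + b² + c²)
  = |(-4)·(-5) + 5·0 + 3·20 - 2| / √((-4)² + 5² + 3²)
  = |20 + 0 + 60 - 2| / √(16 + 25 + 9)
  = |78| / √50
  = 78 / 7.071
  ≈ 11.03

11.03


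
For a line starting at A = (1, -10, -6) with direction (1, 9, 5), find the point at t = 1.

P(t) = A + t·d
  = (1 + 1·1, -10 + 9·1, -6 + 5·1)
  = (1 + 1, -10 + 9, -6 + 5)
  = (2, -1, -1)

(2, -1, -1)


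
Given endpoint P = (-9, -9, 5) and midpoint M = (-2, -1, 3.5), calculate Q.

Q = 2M - P
  = (2·(-2) - (-9), 2·(-1) - (-9), 2·3.5 - 5)
  = (-4 + 9, -2 + 9, 7 - 5)
  = (5, 7, 2)

(5, 7, 2)


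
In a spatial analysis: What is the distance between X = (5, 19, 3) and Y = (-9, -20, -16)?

d = √[(x₂-x₁)² + (y₂-y₁)² + (z₂-z₁)²]
  = √[(-14)² + (-39)² + (-19)²]
  = √[196 + 1521 + 361]
  = √2078
  ≈ 45.59

45.59


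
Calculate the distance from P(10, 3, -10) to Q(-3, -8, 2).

d = √[(x₂-x₁)² + (y₂-y₁)² + (z₂-z₁)²]
  = √[(-13)² + (-11)² + 12²]
  = √[169 + 121 + 144]
  = √434
  ≈ 20.83

20.83


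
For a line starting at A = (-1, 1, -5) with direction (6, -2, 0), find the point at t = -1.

P(t) = A + t·d
  = (-1 + 6·(-1), 1 + (-2)·(-1), -5 + 0·(-1))
  = (-1 - 6, 1 + 2, -5 + 0)
  = (-7, 3, -5)

(-7, 3, -5)


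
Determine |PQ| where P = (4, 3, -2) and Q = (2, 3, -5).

d = √[(x₂-x₁)² + (y₂-y₁)² + (z₂-z₁)²]
  = √[(-2)² + 0² + (-3)²]
  = √[4 + 0 + 9]
  = √13
  ≈ 3.606

3.606


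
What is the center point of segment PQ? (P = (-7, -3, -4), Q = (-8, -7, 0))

M = ((x₁+x₂)/2, (y₁+y₂)/2, (z₁+z₂)/2)
  = ((-7 - 8)/2, (-3 - 7)/2, (-4 + 0)/2)
  = (-15/2, -10/2, -4/2)
  = (-7.5, -5, -2)

(-7.5, -5, -2)


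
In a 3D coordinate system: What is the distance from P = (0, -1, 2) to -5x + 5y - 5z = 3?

distance = |a·x₀ + b·y₀ + c·z₀ - d| / √(a² + b² + c²)
  = |(-5)·0 + 5·(-1) + (-5)·2 - 3| / √((-5)² + 5² + (-5)²)
  = |0 - 5 - 10 - 3| / √(25 + 25 + 25)
  = |-18| / √75
  = 18 / 8.66
  ≈ 2.078

2.078


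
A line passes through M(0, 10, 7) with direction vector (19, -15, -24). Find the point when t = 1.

P(t) = M + t·d
  = (0 + 19·1, 10 + (-15)·1, 7 + (-24)·1)
  = (0 + 19, 10 - 15, 7 - 24)
  = (19, -5, -17)

(19, -5, -17)


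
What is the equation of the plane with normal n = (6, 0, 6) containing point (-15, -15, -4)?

The plane through P with normal n = (a, b, c) satisfies n·(r - P) = 0,
i.e. ax + by + cz = a·x₀ + b·y₀ + c·z₀.
d = 6·(-15) + 0·(-15) + 6·(-4)
  = -90 + 0 - 24
  = -114
Equation: 6x + 6z = -114

6x + 6z = -114


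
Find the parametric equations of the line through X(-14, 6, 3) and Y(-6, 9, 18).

Direction vector d = Y - X = (-6 + 14, 9 - 6, 18 - 3) = (8, 3, 15)
Parametric form r = X + t·d:
x = -14 + 8t, y = 6 + 3t, z = 3 + 15t

x = -14 + 8t, y = 6 + 3t, z = 3 + 15t


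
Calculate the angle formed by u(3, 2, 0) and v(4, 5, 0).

u·v = 3·4 + 2·5 + 0·0 = 12 + 10 + 0 = 22
|u| = √(3² + 2² + 0²) = √13 ≈ 3.606
|v| = √(4² + 5² + 0²) = √41 ≈ 6.403
cos θ = (u·v)/(|u||v|) = 22/(3.606·6.403) ≈ 0.9529
θ = arccos(0.9529) ≈ 17.65°

17.65°


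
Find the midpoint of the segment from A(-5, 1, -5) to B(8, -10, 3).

M = ((x₁+x₂)/2, (y₁+y₂)/2, (z₁+z₂)/2)
  = ((-5 + 8)/2, (1 - 10)/2, (-5 + 3)/2)
  = (3/2, -9/2, -2/2)
  = (1.5, -4.5, -1)

(1.5, -4.5, -1)


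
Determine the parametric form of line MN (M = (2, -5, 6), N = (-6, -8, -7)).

Direction vector d = N - M = (-6 - 2, -8 + 5, -7 - 6) = (-8, -3, -13)
Parametric form r = M + t·d:
x = 2 - 8t, y = -5 - 3t, z = 6 - 13t

x = 2 - 8t, y = -5 - 3t, z = 6 - 13t


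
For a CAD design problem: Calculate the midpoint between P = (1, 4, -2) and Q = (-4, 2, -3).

M = ((x₁+x₂)/2, (y₁+y₂)/2, (z₁+z₂)/2)
  = ((1 - 4)/2, (4 + 2)/2, (-2 - 3)/2)
  = (-3/2, 6/2, -5/2)
  = (-1.5, 3, -2.5)

(-1.5, 3, -2.5)


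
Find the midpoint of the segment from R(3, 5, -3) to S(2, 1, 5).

M = ((x₁+x₂)/2, (y₁+y₂)/2, (z₁+z₂)/2)
  = ((3 + 2)/2, (5 + 1)/2, (-3 + 5)/2)
  = (5/2, 6/2, 2/2)
  = (2.5, 3, 1)

(2.5, 3, 1)


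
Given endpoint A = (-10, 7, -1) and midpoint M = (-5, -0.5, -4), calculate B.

B = 2M - A
  = (2·(-5) - (-10), 2·(-0.5) - 7, 2·(-4) - (-1))
  = (-10 + 10, -1 - 7, -8 + 1)
  = (0, -8, -7)

(0, -8, -7)


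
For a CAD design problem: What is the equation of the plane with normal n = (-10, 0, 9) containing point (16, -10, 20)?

The plane through P with normal n = (a, b, c) satisfies n·(r - P) = 0,
i.e. ax + by + cz = a·x₀ + b·y₀ + c·z₀.
d = (-10)·16 + 0·(-10) + 9·20
  = -160 + 0 + 180
  = 20
Equation: -10x + 9z = 20

-10x + 9z = 20


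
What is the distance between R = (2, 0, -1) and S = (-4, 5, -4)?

d = √[(x₂-x₁)² + (y₂-y₁)² + (z₂-z₁)²]
  = √[(-6)² + 5² + (-3)²]
  = √[36 + 25 + 9]
  = √70
  ≈ 8.367

8.367


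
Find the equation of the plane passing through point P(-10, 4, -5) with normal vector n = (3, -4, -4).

The plane through P with normal n = (a, b, c) satisfies n·(r - P) = 0,
i.e. ax + by + cz = a·x₀ + b·y₀ + c·z₀.
d = 3·(-10) + (-4)·4 + (-4)·(-5)
  = -30 - 16 + 20
  = -26
Equation: 3x - 4y - 4z = -26

3x - 4y - 4z = -26


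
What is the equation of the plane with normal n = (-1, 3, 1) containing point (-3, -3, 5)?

The plane through P with normal n = (a, b, c) satisfies n·(r - P) = 0,
i.e. ax + by + cz = a·x₀ + b·y₀ + c·z₀.
d = (-1)·(-3) + 3·(-3) + 1·5
  = 3 - 9 + 5
  = -1
Equation: -x + 3y + z = -1

-x + 3y + z = -1


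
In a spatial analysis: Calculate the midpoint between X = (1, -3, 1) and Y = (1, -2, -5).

M = ((x₁+x₂)/2, (y₁+y₂)/2, (z₁+z₂)/2)
  = ((1 + 1)/2, (-3 - 2)/2, (1 - 5)/2)
  = (2/2, -5/2, -4/2)
  = (1, -2.5, -2)

(1, -2.5, -2)


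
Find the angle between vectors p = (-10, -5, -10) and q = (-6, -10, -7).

p·q = (-10)·(-6) + (-5)·(-10) + (-10)·(-7) = 60 + 50 + 70 = 180
|p| = √((-10)² + (-5)² + (-10)²) = √225 ≈ 15
|q| = √((-6)² + (-10)² + (-7)²) = √185 ≈ 13.6
cos θ = (p·q)/(|p||q|) = 180/(15·13.6) ≈ 0.8823
θ = arccos(0.8823) ≈ 28.08°

28.08°


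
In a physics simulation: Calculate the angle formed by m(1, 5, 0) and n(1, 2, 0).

m·n = 1·1 + 5·2 + 0·0 = 1 + 10 + 0 = 11
|m| = √(1² + 5² + 0²) = √26 ≈ 5.099
|n| = √(1² + 2² + 0²) = √5 ≈ 2.236
cos θ = (m·n)/(|m||n|) = 11/(5.099·2.236) ≈ 0.9648
θ = arccos(0.9648) ≈ 15.26°

15.26°


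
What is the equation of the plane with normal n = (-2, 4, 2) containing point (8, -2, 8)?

The plane through P with normal n = (a, b, c) satisfies n·(r - P) = 0,
i.e. ax + by + cz = a·x₀ + b·y₀ + c·z₀.
d = (-2)·8 + 4·(-2) + 2·8
  = -16 - 8 + 16
  = -8
Equation: -2x + 4y + 2z = -8

-2x + 4y + 2z = -8


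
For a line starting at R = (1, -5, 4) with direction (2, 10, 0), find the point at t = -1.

P(t) = R + t·d
  = (1 + 2·(-1), -5 + 10·(-1), 4 + 0·(-1))
  = (1 - 2, -5 - 10, 4 + 0)
  = (-1, -15, 4)

(-1, -15, 4)


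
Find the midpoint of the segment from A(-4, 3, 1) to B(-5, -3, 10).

M = ((x₁+x₂)/2, (y₁+y₂)/2, (z₁+z₂)/2)
  = ((-4 - 5)/2, (3 - 3)/2, (1 + 10)/2)
  = (-9/2, 0/2, 11/2)
  = (-4.5, 0, 5.5)

(-4.5, 0, 5.5)


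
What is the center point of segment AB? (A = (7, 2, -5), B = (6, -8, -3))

M = ((x₁+x₂)/2, (y₁+y₂)/2, (z₁+z₂)/2)
  = ((7 + 6)/2, (2 - 8)/2, (-5 - 3)/2)
  = (13/2, -6/2, -8/2)
  = (6.5, -3, -4)

(6.5, -3, -4)


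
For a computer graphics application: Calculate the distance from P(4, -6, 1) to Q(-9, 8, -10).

d = √[(x₂-x₁)² + (y₂-y₁)² + (z₂-z₁)²]
  = √[(-13)² + 14² + (-11)²]
  = √[169 + 196 + 121]
  = √486
  ≈ 22.05

22.05


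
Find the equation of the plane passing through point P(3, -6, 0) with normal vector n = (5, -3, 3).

The plane through P with normal n = (a, b, c) satisfies n·(r - P) = 0,
i.e. ax + by + cz = a·x₀ + b·y₀ + c·z₀.
d = 5·3 + (-3)·(-6) + 3·0
  = 15 + 18 + 0
  = 33
Equation: 5x - 3y + 3z = 33

5x - 3y + 3z = 33


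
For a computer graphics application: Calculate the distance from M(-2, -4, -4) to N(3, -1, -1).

d = √[(x₂-x₁)² + (y₂-y₁)² + (z₂-z₁)²]
  = √[5² + 3² + 3²]
  = √[25 + 9 + 9]
  = √43
  ≈ 6.557

6.557


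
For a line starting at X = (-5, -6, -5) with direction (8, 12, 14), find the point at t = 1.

P(t) = X + t·d
  = (-5 + 8·1, -6 + 12·1, -5 + 14·1)
  = (-5 + 8, -6 + 12, -5 + 14)
  = (3, 6, 9)

(3, 6, 9)


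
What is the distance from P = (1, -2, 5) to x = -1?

distance = |a·x₀ + b·y₀ + c·z₀ - d| / √(a² + b² + c²)
  = |1·1 + 0·(-2) + 0·5 - (-1)| / √(1² + 0² + 0²)
  = |1 + 0 + 0 + 1| / √(1 + 0 + 0)
  = |2| / √1
  = 2 / 1
  ≈ 2

2


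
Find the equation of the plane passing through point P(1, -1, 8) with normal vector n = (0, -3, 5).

The plane through P with normal n = (a, b, c) satisfies n·(r - P) = 0,
i.e. ax + by + cz = a·x₀ + b·y₀ + c·z₀.
d = 0·1 + (-3)·(-1) + 5·8
  = 0 + 3 + 40
  = 43
Equation: -3y + 5z = 43

-3y + 5z = 43


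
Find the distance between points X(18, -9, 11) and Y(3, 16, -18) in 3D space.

d = √[(x₂-x₁)² + (y₂-y₁)² + (z₂-z₁)²]
  = √[(-15)² + 25² + (-29)²]
  = √[225 + 625 + 841]
  = √1691
  ≈ 41.12

41.12


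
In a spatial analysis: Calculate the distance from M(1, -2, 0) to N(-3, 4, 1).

d = √[(x₂-x₁)² + (y₂-y₁)² + (z₂-z₁)²]
  = √[(-4)² + 6² + 1²]
  = √[16 + 36 + 1]
  = √53
  ≈ 7.28

7.28


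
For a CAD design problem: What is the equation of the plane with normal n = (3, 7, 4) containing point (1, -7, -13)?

The plane through P with normal n = (a, b, c) satisfies n·(r - P) = 0,
i.e. ax + by + cz = a·x₀ + b·y₀ + c·z₀.
d = 3·1 + 7·(-7) + 4·(-13)
  = 3 - 49 - 52
  = -98
Equation: 3x + 7y + 4z = -98

3x + 7y + 4z = -98


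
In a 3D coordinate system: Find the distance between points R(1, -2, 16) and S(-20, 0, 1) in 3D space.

d = √[(x₂-x₁)² + (y₂-y₁)² + (z₂-z₁)²]
  = √[(-21)² + 2² + (-15)²]
  = √[441 + 4 + 225]
  = √670
  ≈ 25.88

25.88


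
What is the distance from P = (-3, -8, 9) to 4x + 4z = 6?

distance = |a·x₀ + b·y₀ + c·z₀ - d| / √(a² + b² + c²)
  = |4·(-3) + 0·(-8) + 4·9 - 6| / √(4² + 0² + 4²)
  = |-12 + 0 + 36 - 6| / √(16 + 0 + 16)
  = |18| / √32
  = 18 / 5.657
  ≈ 3.182

3.182


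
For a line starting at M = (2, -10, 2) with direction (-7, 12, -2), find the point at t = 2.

P(t) = M + t·d
  = (2 + (-7)·2, -10 + 12·2, 2 + (-2)·2)
  = (2 - 14, -10 + 24, 2 - 4)
  = (-12, 14, -2)

(-12, 14, -2)


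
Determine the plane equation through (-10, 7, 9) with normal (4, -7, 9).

The plane through P with normal n = (a, b, c) satisfies n·(r - P) = 0,
i.e. ax + by + cz = a·x₀ + b·y₀ + c·z₀.
d = 4·(-10) + (-7)·7 + 9·9
  = -40 - 49 + 81
  = -8
Equation: 4x - 7y + 9z = -8

4x - 7y + 9z = -8


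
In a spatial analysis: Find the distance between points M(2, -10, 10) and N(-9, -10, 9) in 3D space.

d = √[(x₂-x₁)² + (y₂-y₁)² + (z₂-z₁)²]
  = √[(-11)² + 0² + (-1)²]
  = √[121 + 0 + 1]
  = √122
  ≈ 11.05

11.05


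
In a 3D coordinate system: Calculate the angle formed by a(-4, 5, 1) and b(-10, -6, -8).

a·b = (-4)·(-10) + 5·(-6) + 1·(-8) = 40 - 30 - 8 = 2
|a| = √((-4)² + 5² + 1²) = √42 ≈ 6.481
|b| = √((-10)² + (-6)² + (-8)²) = √200 ≈ 14.14
cos θ = (a·b)/(|a||b|) = 2/(6.481·14.14) ≈ 0.02182
θ = arccos(0.02182) ≈ 88.75°

88.75°


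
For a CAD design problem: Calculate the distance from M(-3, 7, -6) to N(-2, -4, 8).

d = √[(x₂-x₁)² + (y₂-y₁)² + (z₂-z₁)²]
  = √[1² + (-11)² + 14²]
  = √[1 + 121 + 196]
  = √318
  ≈ 17.83

17.83


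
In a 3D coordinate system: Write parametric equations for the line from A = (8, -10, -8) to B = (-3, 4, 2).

Direction vector d = B - A = (-3 - 8, 4 + 10, 2 + 8) = (-11, 14, 10)
Parametric form r = A + t·d:
x = 8 - 11t, y = -10 + 14t, z = -8 + 10t

x = 8 - 11t, y = -10 + 14t, z = -8 + 10t


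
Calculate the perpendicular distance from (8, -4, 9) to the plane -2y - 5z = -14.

distance = |a·x₀ + b·y₀ + c·z₀ - d| / √(a² + b² + c²)
  = |0·8 + (-2)·(-4) + (-5)·9 - (-14)| / √(0² + (-2)² + (-5)²)
  = |0 + 8 - 45 + 14| / √(0 + 4 + 25)
  = |-23| / √29
  = 23 / 5.385
  ≈ 4.271

4.271


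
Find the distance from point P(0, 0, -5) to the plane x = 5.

distance = |a·x₀ + b·y₀ + c·z₀ - d| / √(a² + b² + c²)
  = |1·0 + 0·0 + 0·(-5) - 5| / √(1² + 0² + 0²)
  = |0 + 0 + 0 - 5| / √(1 + 0 + 0)
  = |-5| / √1
  = 5 / 1
  ≈ 5

5


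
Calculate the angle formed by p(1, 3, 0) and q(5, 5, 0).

p·q = 1·5 + 3·5 + 0·0 = 5 + 15 + 0 = 20
|p| = √(1² + 3² + 0²) = √10 ≈ 3.162
|q| = √(5² + 5² + 0²) = √50 ≈ 7.071
cos θ = (p·q)/(|p||q|) = 20/(3.162·7.071) ≈ 0.8944
θ = arccos(0.8944) ≈ 26.57°

26.57°


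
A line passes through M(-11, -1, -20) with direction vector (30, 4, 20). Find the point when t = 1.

P(t) = M + t·d
  = (-11 + 30·1, -1 + 4·1, -20 + 20·1)
  = (-11 + 30, -1 + 4, -20 + 20)
  = (19, 3, 0)

(19, 3, 0)


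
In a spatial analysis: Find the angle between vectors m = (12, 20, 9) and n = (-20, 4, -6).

m·n = 12·(-20) + 20·4 + 9·(-6) = -240 + 80 - 54 = -214
|m| = √(12² + 20² + 9²) = √625 ≈ 25
|n| = √((-20)² + 4² + (-6)²) = √452 ≈ 21.26
cos θ = (m·n)/(|m||n|) = -214/(25·21.26) ≈ -0.4026
θ = arccos(-0.4026) ≈ 113.7°

113.7°
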